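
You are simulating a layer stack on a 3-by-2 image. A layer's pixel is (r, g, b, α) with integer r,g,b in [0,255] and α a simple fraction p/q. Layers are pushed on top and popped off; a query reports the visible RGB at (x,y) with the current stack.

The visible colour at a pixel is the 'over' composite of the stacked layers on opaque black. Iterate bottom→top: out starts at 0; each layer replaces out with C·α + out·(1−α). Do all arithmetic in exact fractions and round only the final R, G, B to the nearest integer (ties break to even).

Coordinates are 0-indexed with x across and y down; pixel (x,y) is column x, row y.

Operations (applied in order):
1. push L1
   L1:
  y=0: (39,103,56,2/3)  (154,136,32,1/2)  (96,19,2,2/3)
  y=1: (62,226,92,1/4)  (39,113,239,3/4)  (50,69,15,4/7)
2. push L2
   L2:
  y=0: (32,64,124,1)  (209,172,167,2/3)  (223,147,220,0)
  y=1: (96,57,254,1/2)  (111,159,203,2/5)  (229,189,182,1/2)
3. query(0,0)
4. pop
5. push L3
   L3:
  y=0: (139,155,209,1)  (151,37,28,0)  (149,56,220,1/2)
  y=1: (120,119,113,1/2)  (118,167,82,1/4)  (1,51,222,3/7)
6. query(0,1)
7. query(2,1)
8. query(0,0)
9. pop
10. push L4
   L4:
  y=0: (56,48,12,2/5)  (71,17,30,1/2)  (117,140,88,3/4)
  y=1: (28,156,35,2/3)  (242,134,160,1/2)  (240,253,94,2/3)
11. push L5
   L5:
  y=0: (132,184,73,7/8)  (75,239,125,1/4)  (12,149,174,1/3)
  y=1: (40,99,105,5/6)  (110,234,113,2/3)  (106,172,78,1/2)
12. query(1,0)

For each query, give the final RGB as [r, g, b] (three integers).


at x=0,y=0 over L1,L2:
L1 α=2/3: [26, 206/3, 112/3]
L2 α=1: [32, 64, 124]
→ [32, 64, 124]

at x=0,y=1 over L1,L3:
after L1 α=1/4: [31/2, 113/2, 23]
after L3 α=1/2: [271/4, 351/4, 68]
= [68, 88, 68]

at x=2,y=1 over L1,L3:
L1 α=4/7: [200/7, 276/7, 60/7]
L3 α=3/7: [821/49, 2175/49, 4902/49]
rounded: [17, 44, 100]

(0,0) stack=L1,L3; from [0,0,0]:
+L1 (α=2/3) → [26, 206/3, 112/3]
+L3 (α=1) → [139, 155, 209]
= [139, 155, 209]

at x=1,y=0 over L1,L4,L5:
L1 α=1/2: [77, 68, 16]
L4 α=1/2: [74, 85/2, 23]
L5 α=1/4: [297/4, 733/8, 97/2]
= [74, 92, 48]


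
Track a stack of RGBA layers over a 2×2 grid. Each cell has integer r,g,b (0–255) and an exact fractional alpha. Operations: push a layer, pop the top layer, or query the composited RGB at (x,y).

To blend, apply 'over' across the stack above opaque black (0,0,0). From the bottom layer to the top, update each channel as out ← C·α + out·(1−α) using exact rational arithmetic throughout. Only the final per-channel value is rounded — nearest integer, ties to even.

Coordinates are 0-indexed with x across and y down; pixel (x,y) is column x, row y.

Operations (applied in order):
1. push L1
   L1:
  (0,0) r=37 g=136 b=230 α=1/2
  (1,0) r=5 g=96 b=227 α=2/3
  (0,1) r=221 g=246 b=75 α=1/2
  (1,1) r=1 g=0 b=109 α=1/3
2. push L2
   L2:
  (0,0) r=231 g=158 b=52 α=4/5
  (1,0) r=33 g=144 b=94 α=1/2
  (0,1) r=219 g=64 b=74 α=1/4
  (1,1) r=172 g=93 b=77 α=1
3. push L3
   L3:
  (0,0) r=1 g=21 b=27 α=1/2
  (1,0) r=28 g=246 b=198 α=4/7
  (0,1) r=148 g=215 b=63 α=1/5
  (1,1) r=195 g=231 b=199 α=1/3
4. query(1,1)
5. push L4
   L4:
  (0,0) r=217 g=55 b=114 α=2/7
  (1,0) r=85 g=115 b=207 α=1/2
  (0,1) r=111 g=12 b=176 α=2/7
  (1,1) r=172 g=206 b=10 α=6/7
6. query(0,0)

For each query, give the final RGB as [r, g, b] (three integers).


at x=1,y=1 over L1,L2,L3:
after L1 α=1/3: [1/3, 0, 109/3]
after L2 α=1: [172, 93, 77]
after L3 α=1/3: [539/3, 139, 353/3]
rounded: [180, 139, 118]

at x=0,y=0 over L1,L2,L3,L4:
L1 α=1/2: [37/2, 68, 115]
L2 α=4/5: [377/2, 140, 323/5]
L3 α=1/2: [379/4, 161/2, 229/5]
L4 α=2/7: [3631/28, 1025/14, 457/7]
= [130, 73, 65]


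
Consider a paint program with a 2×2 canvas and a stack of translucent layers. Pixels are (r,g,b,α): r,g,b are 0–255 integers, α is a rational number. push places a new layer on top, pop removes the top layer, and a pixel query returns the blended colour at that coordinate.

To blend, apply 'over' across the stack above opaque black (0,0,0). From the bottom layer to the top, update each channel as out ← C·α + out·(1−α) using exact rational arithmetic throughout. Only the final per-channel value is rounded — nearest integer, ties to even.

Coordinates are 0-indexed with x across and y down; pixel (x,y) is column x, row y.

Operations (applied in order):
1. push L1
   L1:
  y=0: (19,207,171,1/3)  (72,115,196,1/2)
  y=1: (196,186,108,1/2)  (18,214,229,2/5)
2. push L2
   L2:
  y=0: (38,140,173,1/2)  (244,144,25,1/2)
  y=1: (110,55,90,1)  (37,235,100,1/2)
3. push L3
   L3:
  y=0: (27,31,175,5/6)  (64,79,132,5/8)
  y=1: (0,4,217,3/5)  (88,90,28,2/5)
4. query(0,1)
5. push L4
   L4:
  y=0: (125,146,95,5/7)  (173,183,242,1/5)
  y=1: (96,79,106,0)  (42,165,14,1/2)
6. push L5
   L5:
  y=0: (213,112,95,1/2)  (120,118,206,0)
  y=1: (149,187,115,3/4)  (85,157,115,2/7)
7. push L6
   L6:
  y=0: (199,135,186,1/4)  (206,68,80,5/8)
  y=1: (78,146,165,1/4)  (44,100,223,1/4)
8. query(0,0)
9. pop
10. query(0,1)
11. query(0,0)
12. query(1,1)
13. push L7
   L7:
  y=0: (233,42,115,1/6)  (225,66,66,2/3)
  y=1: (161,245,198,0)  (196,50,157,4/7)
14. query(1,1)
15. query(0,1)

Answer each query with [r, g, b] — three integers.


query (0,1) [L1,L2,L3] — begin 0,0,0
L1 α=1/2: [98, 93, 54]
L2 α=1: [110, 55, 90]
L3 α=3/5: [44, 122/5, 831/5]
rounded: [44, 24, 166]

at x=0,y=0 over L1,L2,L3,L4,L5,L6:
+L1 (α=1/3) → [19/3, 69, 57]
+L2 (α=1/2) → [133/6, 209/2, 115]
+L3 (α=5/6) → [943/36, 173/4, 165]
+L4 (α=5/7) → [12193/126, 1633/14, 115]
+L5 (α=1/2) → [39031/252, 3201/28, 105]
+L6 (α=1/4) → [55747/336, 13383/112, 501/4]
= [166, 119, 125]

query (0,1) [L1,L2,L3,L4,L5] — begin 0,0,0
after L1 α=1/2: [98, 93, 54]
after L2 α=1: [110, 55, 90]
after L3 α=3/5: [44, 122/5, 831/5]
after L4 α=0: [44, 122/5, 831/5]
after L5 α=3/4: [491/4, 2927/20, 639/5]
rounded: [123, 146, 128]

(0,0) stack=L1,L2,L3,L4,L5; from [0,0,0]:
+L1 (α=1/3) → [19/3, 69, 57]
+L2 (α=1/2) → [133/6, 209/2, 115]
+L3 (α=5/6) → [943/36, 173/4, 165]
+L4 (α=5/7) → [12193/126, 1633/14, 115]
+L5 (α=1/2) → [39031/252, 3201/28, 105]
rounded: [155, 114, 105]

query (1,1) [L1,L2,L3,L4,L5] — begin 0,0,0
after L1 α=2/5: [36/5, 428/5, 458/5]
after L2 α=1/2: [221/10, 1603/10, 479/5]
after L3 α=2/5: [2423/50, 6609/50, 1717/25]
after L4 α=1/2: [4523/100, 14859/100, 2067/50]
after L5 α=2/7: [7923/140, 21139/140, 4367/70]
→ [57, 151, 62]

at x=1,y=1 over L1,L2,L3,L4,L5,L7:
+L1 (α=2/5) → [36/5, 428/5, 458/5]
+L2 (α=1/2) → [221/10, 1603/10, 479/5]
+L3 (α=2/5) → [2423/50, 6609/50, 1717/25]
+L4 (α=1/2) → [4523/100, 14859/100, 2067/50]
+L5 (α=2/7) → [7923/140, 21139/140, 4367/70]
+L7 (α=4/7) → [133529/980, 91417/980, 57061/490]
→ [136, 93, 116]

at x=0,y=1 over L1,L2,L3,L4,L5,L7:
+L1 (α=1/2) → [98, 93, 54]
+L2 (α=1) → [110, 55, 90]
+L3 (α=3/5) → [44, 122/5, 831/5]
+L4 (α=0) → [44, 122/5, 831/5]
+L5 (α=3/4) → [491/4, 2927/20, 639/5]
+L7 (α=0) → [491/4, 2927/20, 639/5]
rounded: [123, 146, 128]


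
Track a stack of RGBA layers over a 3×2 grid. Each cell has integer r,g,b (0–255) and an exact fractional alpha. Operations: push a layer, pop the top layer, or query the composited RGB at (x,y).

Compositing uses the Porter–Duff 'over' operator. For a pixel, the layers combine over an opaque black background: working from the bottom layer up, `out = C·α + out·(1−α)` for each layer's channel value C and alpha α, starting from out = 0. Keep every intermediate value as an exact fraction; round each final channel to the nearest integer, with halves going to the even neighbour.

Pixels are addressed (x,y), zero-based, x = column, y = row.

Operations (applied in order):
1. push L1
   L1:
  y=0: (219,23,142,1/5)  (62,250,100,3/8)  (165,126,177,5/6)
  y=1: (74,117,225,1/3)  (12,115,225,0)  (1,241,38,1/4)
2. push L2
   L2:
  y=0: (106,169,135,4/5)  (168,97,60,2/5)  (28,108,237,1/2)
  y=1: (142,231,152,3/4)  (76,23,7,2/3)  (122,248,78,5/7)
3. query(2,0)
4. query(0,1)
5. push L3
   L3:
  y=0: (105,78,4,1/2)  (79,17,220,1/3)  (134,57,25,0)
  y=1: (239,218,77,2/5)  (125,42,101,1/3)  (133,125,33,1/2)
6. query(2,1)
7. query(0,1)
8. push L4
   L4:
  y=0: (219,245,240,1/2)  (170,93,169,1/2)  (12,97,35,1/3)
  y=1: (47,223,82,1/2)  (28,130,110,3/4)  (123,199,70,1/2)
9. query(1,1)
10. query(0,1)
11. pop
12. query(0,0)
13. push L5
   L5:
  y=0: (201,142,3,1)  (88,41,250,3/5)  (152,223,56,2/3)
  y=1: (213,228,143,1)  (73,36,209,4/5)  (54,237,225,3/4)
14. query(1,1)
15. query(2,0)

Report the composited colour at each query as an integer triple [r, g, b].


(2,0) stack=L1,L2; from [0,0,0]:
L1 α=5/6: [275/2, 105, 295/2]
L2 α=1/2: [331/4, 213/2, 769/4]
→ [83, 106, 192]

(0,1) stack=L1,L2; from [0,0,0]:
+L1 (α=1/3) → [74/3, 39, 75]
+L2 (α=3/4) → [338/3, 183, 531/4]
rounded: [113, 183, 133]

query (2,1) [L1,L2,L3] — begin 0,0,0
after L1 α=1/4: [1/4, 241/4, 19/2]
after L2 α=5/7: [1221/14, 2721/14, 409/7]
after L3 α=1/2: [3083/28, 4471/28, 320/7]
rounded: [110, 160, 46]

at x=0,y=1 over L1,L2,L3:
+L1 (α=1/3) → [74/3, 39, 75]
+L2 (α=3/4) → [338/3, 183, 531/4]
+L3 (α=2/5) → [816/5, 197, 2209/20]
= [163, 197, 110]

at x=1,y=1 over L1,L2,L3,L4:
L1 α=0: [0, 0, 0]
L2 α=2/3: [152/3, 46/3, 14/3]
L3 α=1/3: [679/9, 218/9, 331/9]
L4 α=3/4: [1435/36, 932/9, 3301/36]
= [40, 104, 92]

query (0,1) [L1,L2,L3,L4] — begin 0,0,0
L1 α=1/3: [74/3, 39, 75]
L2 α=3/4: [338/3, 183, 531/4]
L3 α=2/5: [816/5, 197, 2209/20]
L4 α=1/2: [1051/10, 210, 3849/40]
= [105, 210, 96]

at x=0,y=0 over L1,L2,L3:
L1 α=1/5: [219/5, 23/5, 142/5]
L2 α=4/5: [2339/25, 3403/25, 2842/25]
L3 α=1/2: [2482/25, 5353/50, 1471/25]
= [99, 107, 59]

(1,1) stack=L1,L2,L3,L5; from [0,0,0]:
after L1 α=0: [0, 0, 0]
after L2 α=2/3: [152/3, 46/3, 14/3]
after L3 α=1/3: [679/9, 218/9, 331/9]
after L5 α=4/5: [3307/45, 1514/45, 1571/9]
→ [73, 34, 175]

at x=2,y=0 over L1,L2,L3,L5:
after L1 α=5/6: [275/2, 105, 295/2]
after L2 α=1/2: [331/4, 213/2, 769/4]
after L3 α=0: [331/4, 213/2, 769/4]
after L5 α=2/3: [1547/12, 1105/6, 1217/12]
rounded: [129, 184, 101]


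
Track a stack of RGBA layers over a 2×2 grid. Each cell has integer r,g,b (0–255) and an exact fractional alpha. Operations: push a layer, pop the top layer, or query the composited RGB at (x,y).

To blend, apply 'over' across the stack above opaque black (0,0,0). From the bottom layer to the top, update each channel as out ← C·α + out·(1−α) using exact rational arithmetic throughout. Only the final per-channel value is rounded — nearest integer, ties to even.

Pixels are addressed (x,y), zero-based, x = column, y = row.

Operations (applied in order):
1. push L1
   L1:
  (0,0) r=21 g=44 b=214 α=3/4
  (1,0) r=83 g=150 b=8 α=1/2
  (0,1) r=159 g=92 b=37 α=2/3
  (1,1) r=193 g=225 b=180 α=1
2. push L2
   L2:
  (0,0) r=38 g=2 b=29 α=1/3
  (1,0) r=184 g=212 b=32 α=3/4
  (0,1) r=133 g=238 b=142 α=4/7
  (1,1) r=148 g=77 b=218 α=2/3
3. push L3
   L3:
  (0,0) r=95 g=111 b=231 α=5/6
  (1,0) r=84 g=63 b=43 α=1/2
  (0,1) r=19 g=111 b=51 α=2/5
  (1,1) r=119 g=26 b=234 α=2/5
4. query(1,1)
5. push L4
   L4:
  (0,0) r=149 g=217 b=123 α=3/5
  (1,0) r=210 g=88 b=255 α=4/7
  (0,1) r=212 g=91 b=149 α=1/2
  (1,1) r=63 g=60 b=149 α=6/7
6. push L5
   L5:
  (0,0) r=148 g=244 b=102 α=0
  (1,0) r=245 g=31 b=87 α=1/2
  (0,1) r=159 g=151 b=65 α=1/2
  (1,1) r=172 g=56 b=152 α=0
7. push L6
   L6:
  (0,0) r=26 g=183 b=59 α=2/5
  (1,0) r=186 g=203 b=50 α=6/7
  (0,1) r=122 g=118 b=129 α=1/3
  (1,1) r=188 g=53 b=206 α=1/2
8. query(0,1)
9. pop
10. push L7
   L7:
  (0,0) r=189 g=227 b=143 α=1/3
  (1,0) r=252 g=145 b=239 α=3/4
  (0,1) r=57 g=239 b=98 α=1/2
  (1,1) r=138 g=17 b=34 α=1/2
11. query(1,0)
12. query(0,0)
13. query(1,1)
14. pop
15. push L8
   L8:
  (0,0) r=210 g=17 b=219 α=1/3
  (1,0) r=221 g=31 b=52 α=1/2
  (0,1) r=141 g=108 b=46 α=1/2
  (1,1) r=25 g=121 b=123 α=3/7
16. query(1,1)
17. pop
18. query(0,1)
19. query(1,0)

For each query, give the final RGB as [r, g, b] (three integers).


at x=1,y=1 over L1,L2,L3:
after L1 α=1: [193, 225, 180]
after L2 α=2/3: [163, 379/3, 616/3]
after L3 α=2/5: [727/5, 431/5, 1084/5]
→ [145, 86, 217]

query (0,1) [L1,L2,L3,L4,L5,L6] — begin 0,0,0
+L1 (α=2/3) → [106, 184/3, 74/3]
+L2 (α=4/7) → [850/7, 1136/7, 642/7]
+L3 (α=2/5) → [2816/35, 4962/35, 528/7]
+L4 (α=1/2) → [5118/35, 8147/70, 1571/14]
+L5 (α=1/2) → [10683/70, 18717/140, 2481/28]
+L6 (α=1/3) → [14953/105, 26977/210, 1429/14]
rounded: [142, 128, 102]

(1,0) stack=L1,L2,L3,L4,L5,L7; from [0,0,0]:
L1 α=1/2: [83/2, 75, 4]
L2 α=3/4: [1187/8, 711/4, 25]
L3 α=1/2: [1859/16, 963/8, 34]
L4 α=4/7: [19017/112, 815/8, 1122/7]
L5 α=1/2: [46457/224, 1063/16, 1731/14]
L7 α=3/4: [215801/896, 8023/64, 11769/56]
= [241, 125, 210]

query (0,0) [L1,L2,L3,L4,L5,L7] — begin 0,0,0
L1 α=3/4: [63/4, 33, 321/2]
L2 α=1/3: [139/6, 68/3, 350/3]
L3 α=5/6: [2989/36, 1733/18, 3815/18]
L4 α=3/5: [2207/18, 7592/45, 7136/45]
L5 α=0: [2207/18, 7592/45, 7136/45]
L7 α=1/3: [3908/27, 25399/135, 20707/135]
= [145, 188, 153]

at x=1,y=1 over L1,L2,L3,L4,L5,L7:
after L1 α=1: [193, 225, 180]
after L2 α=2/3: [163, 379/3, 616/3]
after L3 α=2/5: [727/5, 431/5, 1084/5]
after L4 α=6/7: [2617/35, 2231/35, 5554/35]
after L5 α=0: [2617/35, 2231/35, 5554/35]
after L7 α=1/2: [7447/70, 1413/35, 3372/35]
→ [106, 40, 96]

query (1,1) [L1,L2,L3,L4,L5,L8] — begin 0,0,0
L1 α=1: [193, 225, 180]
L2 α=2/3: [163, 379/3, 616/3]
L3 α=2/5: [727/5, 431/5, 1084/5]
L4 α=6/7: [2617/35, 2231/35, 5554/35]
L5 α=0: [2617/35, 2231/35, 5554/35]
L8 α=3/7: [13093/245, 21629/245, 35131/245]
rounded: [53, 88, 143]

(0,1) stack=L1,L2,L3,L4,L5; from [0,0,0]:
+L1 (α=2/3) → [106, 184/3, 74/3]
+L2 (α=4/7) → [850/7, 1136/7, 642/7]
+L3 (α=2/5) → [2816/35, 4962/35, 528/7]
+L4 (α=1/2) → [5118/35, 8147/70, 1571/14]
+L5 (α=1/2) → [10683/70, 18717/140, 2481/28]
= [153, 134, 89]

at x=1,y=0 over L1,L2,L3,L4,L5:
after L1 α=1/2: [83/2, 75, 4]
after L2 α=3/4: [1187/8, 711/4, 25]
after L3 α=1/2: [1859/16, 963/8, 34]
after L4 α=4/7: [19017/112, 815/8, 1122/7]
after L5 α=1/2: [46457/224, 1063/16, 1731/14]
rounded: [207, 66, 124]


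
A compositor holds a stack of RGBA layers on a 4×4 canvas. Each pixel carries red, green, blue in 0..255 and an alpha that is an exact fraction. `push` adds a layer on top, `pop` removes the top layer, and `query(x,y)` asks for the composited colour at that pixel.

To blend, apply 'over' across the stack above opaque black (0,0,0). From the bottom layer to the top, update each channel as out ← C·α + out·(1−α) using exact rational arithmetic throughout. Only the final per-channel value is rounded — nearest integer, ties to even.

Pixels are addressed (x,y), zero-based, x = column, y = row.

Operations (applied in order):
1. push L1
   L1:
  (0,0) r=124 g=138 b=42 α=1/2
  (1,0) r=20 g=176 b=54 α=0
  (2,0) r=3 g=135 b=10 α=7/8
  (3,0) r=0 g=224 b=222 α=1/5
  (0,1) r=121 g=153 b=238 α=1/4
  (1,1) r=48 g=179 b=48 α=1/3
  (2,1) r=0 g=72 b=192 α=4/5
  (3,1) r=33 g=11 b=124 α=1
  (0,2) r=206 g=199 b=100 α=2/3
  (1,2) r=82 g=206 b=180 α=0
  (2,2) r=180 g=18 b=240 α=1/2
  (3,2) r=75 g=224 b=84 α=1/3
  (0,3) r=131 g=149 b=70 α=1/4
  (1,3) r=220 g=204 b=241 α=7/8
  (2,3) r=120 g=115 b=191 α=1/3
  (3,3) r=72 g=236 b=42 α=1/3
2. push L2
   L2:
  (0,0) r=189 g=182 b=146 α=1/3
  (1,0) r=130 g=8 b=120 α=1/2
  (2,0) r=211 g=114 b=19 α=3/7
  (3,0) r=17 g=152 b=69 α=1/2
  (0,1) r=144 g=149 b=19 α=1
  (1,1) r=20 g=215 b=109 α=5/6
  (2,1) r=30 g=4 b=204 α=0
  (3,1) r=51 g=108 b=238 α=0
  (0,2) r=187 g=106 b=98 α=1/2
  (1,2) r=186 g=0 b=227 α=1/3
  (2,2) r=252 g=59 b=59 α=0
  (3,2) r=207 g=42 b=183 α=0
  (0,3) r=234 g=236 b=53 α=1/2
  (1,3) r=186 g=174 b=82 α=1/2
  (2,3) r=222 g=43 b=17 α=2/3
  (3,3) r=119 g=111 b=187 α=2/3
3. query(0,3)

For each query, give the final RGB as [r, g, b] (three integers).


at x=0,y=3 over L1,L2:
after L1 α=1/4: [131/4, 149/4, 35/2]
after L2 α=1/2: [1067/8, 1093/8, 141/4]
→ [133, 137, 35]


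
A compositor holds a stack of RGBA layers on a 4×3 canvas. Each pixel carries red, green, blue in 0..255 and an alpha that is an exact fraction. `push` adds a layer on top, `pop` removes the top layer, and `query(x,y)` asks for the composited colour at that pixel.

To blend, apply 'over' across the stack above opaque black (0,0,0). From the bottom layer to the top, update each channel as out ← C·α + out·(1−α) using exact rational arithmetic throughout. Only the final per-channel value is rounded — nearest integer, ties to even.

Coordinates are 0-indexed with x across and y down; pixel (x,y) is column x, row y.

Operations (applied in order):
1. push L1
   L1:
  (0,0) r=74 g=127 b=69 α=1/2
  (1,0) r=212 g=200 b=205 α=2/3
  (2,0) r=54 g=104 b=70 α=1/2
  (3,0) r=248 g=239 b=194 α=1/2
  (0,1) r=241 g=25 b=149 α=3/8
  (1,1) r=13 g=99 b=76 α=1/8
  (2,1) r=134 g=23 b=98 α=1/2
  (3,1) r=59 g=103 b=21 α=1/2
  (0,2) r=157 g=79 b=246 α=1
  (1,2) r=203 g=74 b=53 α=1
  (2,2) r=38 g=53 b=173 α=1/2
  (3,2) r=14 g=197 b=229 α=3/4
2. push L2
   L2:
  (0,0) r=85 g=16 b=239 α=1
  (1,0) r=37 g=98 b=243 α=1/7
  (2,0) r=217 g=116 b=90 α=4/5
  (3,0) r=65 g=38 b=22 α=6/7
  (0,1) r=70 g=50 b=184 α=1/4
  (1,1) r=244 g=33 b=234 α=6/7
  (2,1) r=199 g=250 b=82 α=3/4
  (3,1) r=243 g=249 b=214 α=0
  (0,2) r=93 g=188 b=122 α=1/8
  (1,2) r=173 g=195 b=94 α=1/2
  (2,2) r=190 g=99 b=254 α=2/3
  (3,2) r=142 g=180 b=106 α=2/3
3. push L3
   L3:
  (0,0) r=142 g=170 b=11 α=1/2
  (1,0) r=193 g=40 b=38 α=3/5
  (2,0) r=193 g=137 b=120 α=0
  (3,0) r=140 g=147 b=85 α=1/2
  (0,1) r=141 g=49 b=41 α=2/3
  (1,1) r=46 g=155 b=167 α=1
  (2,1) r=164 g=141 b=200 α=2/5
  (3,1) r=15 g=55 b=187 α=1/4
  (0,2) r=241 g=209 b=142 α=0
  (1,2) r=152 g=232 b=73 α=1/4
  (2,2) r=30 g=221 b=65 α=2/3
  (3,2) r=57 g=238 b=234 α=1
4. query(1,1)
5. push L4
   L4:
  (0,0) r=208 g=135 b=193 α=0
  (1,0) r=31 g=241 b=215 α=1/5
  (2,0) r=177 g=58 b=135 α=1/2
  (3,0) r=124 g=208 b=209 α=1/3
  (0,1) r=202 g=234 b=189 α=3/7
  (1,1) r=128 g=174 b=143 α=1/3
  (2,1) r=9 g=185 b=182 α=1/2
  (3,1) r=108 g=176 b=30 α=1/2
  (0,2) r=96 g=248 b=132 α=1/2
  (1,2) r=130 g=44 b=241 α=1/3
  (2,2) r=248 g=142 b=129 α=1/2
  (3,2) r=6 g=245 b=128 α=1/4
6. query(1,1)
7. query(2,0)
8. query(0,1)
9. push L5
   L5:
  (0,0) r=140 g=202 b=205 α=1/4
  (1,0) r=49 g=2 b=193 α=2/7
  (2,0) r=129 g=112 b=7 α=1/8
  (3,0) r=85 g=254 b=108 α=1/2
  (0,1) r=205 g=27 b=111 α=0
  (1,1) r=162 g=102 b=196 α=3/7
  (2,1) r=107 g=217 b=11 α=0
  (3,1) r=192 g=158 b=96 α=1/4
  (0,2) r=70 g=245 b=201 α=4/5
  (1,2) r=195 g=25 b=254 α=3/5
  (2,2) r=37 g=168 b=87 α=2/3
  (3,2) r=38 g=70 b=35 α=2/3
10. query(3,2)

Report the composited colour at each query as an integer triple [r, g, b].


at x=1,y=1 over L1,L2,L3:
after L1 α=1/8: [13/8, 99/8, 19/2]
after L2 α=6/7: [1675/8, 1683/56, 2827/14]
after L3 α=1: [46, 155, 167]
= [46, 155, 167]

query (1,1) [L1,L2,L3,L4] — begin 0,0,0
+L1 (α=1/8) → [13/8, 99/8, 19/2]
+L2 (α=6/7) → [1675/8, 1683/56, 2827/14]
+L3 (α=1) → [46, 155, 167]
+L4 (α=1/3) → [220/3, 484/3, 159]
= [73, 161, 159]

query (2,0) [L1,L2,L3,L4] — begin 0,0,0
after L1 α=1/2: [27, 52, 35]
after L2 α=4/5: [179, 516/5, 79]
after L3 α=0: [179, 516/5, 79]
after L4 α=1/2: [178, 403/5, 107]
→ [178, 81, 107]

at x=0,y=1 over L1,L2,L3,L4:
after L1 α=3/8: [723/8, 75/8, 447/8]
after L2 α=1/4: [2729/32, 625/32, 2813/32]
after L3 α=2/3: [11753/96, 3761/96, 5437/96]
after L4 α=3/7: [26297/168, 20609/168, 19045/168]
→ [157, 123, 113]

at x=3,y=2 over L1,L2,L3,L4,L5:
+L1 (α=3/4) → [21/2, 591/4, 687/4]
+L2 (α=2/3) → [589/6, 677/4, 1535/12]
+L3 (α=1) → [57, 238, 234]
+L4 (α=1/4) → [177/4, 959/4, 415/2]
+L5 (α=2/3) → [481/12, 1519/12, 185/2]
= [40, 127, 92]


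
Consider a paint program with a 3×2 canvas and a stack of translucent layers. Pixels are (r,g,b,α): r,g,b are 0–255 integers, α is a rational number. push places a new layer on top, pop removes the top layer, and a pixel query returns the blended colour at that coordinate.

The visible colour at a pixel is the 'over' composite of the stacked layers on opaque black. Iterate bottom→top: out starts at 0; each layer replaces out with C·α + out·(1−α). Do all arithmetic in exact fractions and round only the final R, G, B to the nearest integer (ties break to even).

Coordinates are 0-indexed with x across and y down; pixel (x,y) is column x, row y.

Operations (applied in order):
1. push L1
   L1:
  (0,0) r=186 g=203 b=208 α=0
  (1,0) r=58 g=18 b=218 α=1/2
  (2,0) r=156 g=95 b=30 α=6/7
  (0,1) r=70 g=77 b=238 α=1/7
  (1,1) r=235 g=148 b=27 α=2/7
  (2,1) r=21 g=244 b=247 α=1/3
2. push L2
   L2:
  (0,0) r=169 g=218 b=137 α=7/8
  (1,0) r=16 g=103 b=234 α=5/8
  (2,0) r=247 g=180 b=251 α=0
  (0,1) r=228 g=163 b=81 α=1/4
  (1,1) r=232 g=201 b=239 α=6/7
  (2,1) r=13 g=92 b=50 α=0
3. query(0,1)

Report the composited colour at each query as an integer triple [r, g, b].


(0,1) stack=L1,L2; from [0,0,0]:
L1 α=1/7: [10, 11, 34]
L2 α=1/4: [129/2, 49, 183/4]
rounded: [64, 49, 46]


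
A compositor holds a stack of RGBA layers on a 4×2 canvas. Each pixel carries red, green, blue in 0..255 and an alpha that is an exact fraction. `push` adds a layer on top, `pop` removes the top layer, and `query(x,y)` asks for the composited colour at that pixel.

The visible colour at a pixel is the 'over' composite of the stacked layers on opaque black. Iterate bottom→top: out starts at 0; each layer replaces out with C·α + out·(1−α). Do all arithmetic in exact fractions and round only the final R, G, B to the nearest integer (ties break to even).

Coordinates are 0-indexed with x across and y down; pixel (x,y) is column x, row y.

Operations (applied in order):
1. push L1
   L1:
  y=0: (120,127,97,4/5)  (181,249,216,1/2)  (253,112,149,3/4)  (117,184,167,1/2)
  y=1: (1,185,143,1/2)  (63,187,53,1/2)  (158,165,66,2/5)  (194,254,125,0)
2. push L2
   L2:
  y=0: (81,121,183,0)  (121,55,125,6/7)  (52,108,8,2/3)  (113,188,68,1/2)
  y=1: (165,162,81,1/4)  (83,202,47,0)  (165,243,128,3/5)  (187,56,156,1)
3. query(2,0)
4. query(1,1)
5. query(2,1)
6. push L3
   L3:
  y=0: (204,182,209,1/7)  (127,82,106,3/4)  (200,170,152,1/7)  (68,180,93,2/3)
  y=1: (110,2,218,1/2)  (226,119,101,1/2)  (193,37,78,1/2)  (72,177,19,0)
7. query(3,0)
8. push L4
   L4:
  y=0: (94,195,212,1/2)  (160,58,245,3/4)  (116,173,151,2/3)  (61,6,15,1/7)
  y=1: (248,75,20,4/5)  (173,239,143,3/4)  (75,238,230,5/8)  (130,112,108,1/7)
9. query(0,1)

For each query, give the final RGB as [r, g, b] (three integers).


at x=2,y=0 over L1,L2:
+L1 (α=3/4) → [759/4, 84, 447/4]
+L2 (α=2/3) → [1175/12, 100, 511/12]
→ [98, 100, 43]

query (1,1) [L1,L2] — begin 0,0,0
after L1 α=1/2: [63/2, 187/2, 53/2]
after L2 α=0: [63/2, 187/2, 53/2]
rounded: [32, 94, 26]

at x=2,y=1 over L1,L2:
after L1 α=2/5: [316/5, 66, 132/5]
after L2 α=3/5: [3107/25, 861/5, 2184/25]
= [124, 172, 87]

at x=3,y=0 over L1,L2,L3:
+L1 (α=1/2) → [117/2, 92, 167/2]
+L2 (α=1/2) → [343/4, 140, 303/4]
+L3 (α=2/3) → [887/12, 500/3, 349/4]
→ [74, 167, 87]

(0,1) stack=L1,L2,L3,L4; from [0,0,0]:
after L1 α=1/2: [1/2, 185/2, 143/2]
after L2 α=1/4: [333/8, 879/8, 591/8]
after L3 α=1/2: [1213/16, 895/16, 2335/16]
after L4 α=4/5: [3417/16, 1139/16, 723/16]
→ [214, 71, 45]


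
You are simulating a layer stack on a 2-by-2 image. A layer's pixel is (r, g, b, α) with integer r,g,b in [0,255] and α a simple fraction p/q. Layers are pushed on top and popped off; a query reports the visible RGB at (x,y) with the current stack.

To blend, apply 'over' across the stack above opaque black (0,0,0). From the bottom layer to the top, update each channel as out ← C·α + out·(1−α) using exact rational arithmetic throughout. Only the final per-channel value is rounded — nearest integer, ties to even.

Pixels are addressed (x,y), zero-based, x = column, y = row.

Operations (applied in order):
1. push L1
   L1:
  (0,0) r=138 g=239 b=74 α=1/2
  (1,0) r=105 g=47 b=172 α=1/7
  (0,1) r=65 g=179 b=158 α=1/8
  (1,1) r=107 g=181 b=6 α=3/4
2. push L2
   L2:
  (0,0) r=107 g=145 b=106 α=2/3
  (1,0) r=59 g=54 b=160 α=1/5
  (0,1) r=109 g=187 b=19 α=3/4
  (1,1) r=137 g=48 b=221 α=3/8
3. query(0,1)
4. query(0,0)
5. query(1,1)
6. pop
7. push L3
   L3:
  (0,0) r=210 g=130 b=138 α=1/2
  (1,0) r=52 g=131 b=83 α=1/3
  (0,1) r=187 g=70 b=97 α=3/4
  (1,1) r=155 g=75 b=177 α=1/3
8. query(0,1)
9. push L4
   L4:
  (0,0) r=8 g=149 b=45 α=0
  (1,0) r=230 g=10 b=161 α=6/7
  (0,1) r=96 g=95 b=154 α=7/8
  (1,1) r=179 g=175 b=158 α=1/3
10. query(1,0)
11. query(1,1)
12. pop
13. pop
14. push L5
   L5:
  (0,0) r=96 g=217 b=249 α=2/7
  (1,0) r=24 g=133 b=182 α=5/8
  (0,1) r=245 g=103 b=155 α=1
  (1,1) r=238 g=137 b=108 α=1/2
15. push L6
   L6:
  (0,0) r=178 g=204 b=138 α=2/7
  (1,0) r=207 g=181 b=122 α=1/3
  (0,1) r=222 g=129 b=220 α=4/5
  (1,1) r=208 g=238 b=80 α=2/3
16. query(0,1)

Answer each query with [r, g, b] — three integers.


at x=0,y=1 over L1,L2:
after L1 α=1/8: [65/8, 179/8, 79/4]
after L2 α=3/4: [2681/32, 4667/32, 307/16]
rounded: [84, 146, 19]

at x=0,y=0 over L1,L2:
+L1 (α=1/2) → [69, 239/2, 37]
+L2 (α=2/3) → [283/3, 273/2, 83]
rounded: [94, 136, 83]

at x=1,y=1 over L1,L2:
+L1 (α=3/4) → [321/4, 543/4, 9/2]
+L2 (α=3/8) → [3249/32, 3291/32, 1371/16]
rounded: [102, 103, 86]

at x=0,y=1 over L1,L3:
+L1 (α=1/8) → [65/8, 179/8, 79/4]
+L3 (α=3/4) → [4553/32, 1859/32, 1243/16]
rounded: [142, 58, 78]

(1,0) stack=L1,L3,L4; from [0,0,0]:
+L1 (α=1/7) → [15, 47/7, 172/7]
+L3 (α=1/3) → [82/3, 337/7, 925/21]
+L4 (α=6/7) → [4222/21, 757/49, 21211/147]
→ [201, 15, 144]

query (1,1) [L1,L3,L4] — begin 0,0,0
L1 α=3/4: [321/4, 543/4, 9/2]
L3 α=1/3: [631/6, 231/2, 62]
L4 α=1/3: [1168/9, 406/3, 94]
= [130, 135, 94]

at x=0,y=1 over L1,L5,L6:
+L1 (α=1/8) → [65/8, 179/8, 79/4]
+L5 (α=1) → [245, 103, 155]
+L6 (α=4/5) → [1133/5, 619/5, 207]
→ [227, 124, 207]


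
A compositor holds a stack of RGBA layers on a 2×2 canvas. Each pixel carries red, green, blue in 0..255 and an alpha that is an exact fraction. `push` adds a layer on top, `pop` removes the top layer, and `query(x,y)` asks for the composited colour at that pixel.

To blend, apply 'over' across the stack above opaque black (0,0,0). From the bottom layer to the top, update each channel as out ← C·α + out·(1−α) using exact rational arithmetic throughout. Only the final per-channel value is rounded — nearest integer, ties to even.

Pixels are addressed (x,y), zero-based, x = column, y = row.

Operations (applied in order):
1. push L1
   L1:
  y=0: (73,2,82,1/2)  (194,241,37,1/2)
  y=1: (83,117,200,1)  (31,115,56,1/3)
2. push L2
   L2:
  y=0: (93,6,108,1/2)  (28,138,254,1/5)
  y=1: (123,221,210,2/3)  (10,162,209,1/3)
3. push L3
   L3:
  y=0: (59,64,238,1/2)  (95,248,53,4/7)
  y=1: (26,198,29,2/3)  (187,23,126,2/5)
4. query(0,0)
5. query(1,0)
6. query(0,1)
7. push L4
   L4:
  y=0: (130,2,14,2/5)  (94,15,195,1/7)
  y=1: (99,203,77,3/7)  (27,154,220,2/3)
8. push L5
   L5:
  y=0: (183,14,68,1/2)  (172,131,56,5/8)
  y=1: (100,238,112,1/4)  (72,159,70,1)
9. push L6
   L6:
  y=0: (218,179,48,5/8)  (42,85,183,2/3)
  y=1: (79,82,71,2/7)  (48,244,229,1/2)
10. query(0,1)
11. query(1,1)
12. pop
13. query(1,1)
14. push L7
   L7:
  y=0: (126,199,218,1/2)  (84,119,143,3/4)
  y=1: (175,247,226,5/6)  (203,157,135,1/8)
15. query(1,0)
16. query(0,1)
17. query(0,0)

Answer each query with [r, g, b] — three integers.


(0,0) stack=L1,L2,L3; from [0,0,0]:
after L1 α=1/2: [73/2, 1, 41]
after L2 α=1/2: [259/4, 7/2, 149/2]
after L3 α=1/2: [495/8, 135/4, 625/4]
→ [62, 34, 156]

(1,0) stack=L1,L2,L3; from [0,0,0]:
+L1 (α=1/2) → [97, 241/2, 37/2]
+L2 (α=1/5) → [416/5, 124, 328/5]
+L3 (α=4/7) → [3148/35, 1364/7, 292/5]
= [90, 195, 58]

query (0,1) [L1,L2,L3] — begin 0,0,0
after L1 α=1: [83, 117, 200]
after L2 α=2/3: [329/3, 559/3, 620/3]
after L3 α=2/3: [485/9, 1747/9, 794/9]
→ [54, 194, 88]

(0,1) stack=L1,L2,L3,L4,L5,L6; from [0,0,0]:
after L1 α=1: [83, 117, 200]
after L2 α=2/3: [329/3, 559/3, 620/3]
after L3 α=2/3: [485/9, 1747/9, 794/9]
after L4 α=3/7: [659/9, 12469/63, 5255/63]
after L5 α=1/4: [959/12, 17467/84, 7607/84]
after L6 α=2/7: [6691/84, 101111/588, 49963/588]
= [80, 172, 85]

query (1,1) [L1,L2,L3,L4,L5,L6] — begin 0,0,0
after L1 α=1/3: [31/3, 115/3, 56/3]
after L2 α=1/3: [92/9, 716/9, 739/9]
after L3 α=2/5: [1214/15, 854/15, 299/3]
after L4 α=2/3: [2024/45, 5474/45, 1619/9]
after L5 α=1: [72, 159, 70]
after L6 α=1/2: [60, 403/2, 299/2]
rounded: [60, 202, 150]

(1,1) stack=L1,L2,L3,L4,L5; from [0,0,0]:
+L1 (α=1/3) → [31/3, 115/3, 56/3]
+L2 (α=1/3) → [92/9, 716/9, 739/9]
+L3 (α=2/5) → [1214/15, 854/15, 299/3]
+L4 (α=2/3) → [2024/45, 5474/45, 1619/9]
+L5 (α=1) → [72, 159, 70]
rounded: [72, 159, 70]

(1,0) stack=L1,L2,L3,L4,L5,L7; from [0,0,0]:
L1 α=1/2: [97, 241/2, 37/2]
L2 α=1/5: [416/5, 124, 328/5]
L3 α=4/7: [3148/35, 1364/7, 292/5]
L4 α=1/7: [22178/245, 8289/49, 2727/35]
L5 α=5/8: [138617/980, 28481/196, 17981/280]
L7 α=3/4: [385577/3920, 98453/784, 138101/1120]
→ [98, 126, 123]

(0,1) stack=L1,L2,L3,L4,L5,L7; from [0,0,0]:
after L1 α=1: [83, 117, 200]
after L2 α=2/3: [329/3, 559/3, 620/3]
after L3 α=2/3: [485/9, 1747/9, 794/9]
after L4 α=3/7: [659/9, 12469/63, 5255/63]
after L5 α=1/4: [959/12, 17467/84, 7607/84]
after L7 α=5/6: [11459/72, 121207/504, 102527/504]
rounded: [159, 240, 203]

(0,0) stack=L1,L2,L3,L4,L5,L7; from [0,0,0]:
after L1 α=1/2: [73/2, 1, 41]
after L2 α=1/2: [259/4, 7/2, 149/2]
after L3 α=1/2: [495/8, 135/4, 625/4]
after L4 α=2/5: [713/8, 421/20, 1987/20]
after L5 α=1/2: [2177/16, 701/40, 3347/40]
after L7 α=1/2: [4193/32, 8661/80, 12067/80]
→ [131, 108, 151]


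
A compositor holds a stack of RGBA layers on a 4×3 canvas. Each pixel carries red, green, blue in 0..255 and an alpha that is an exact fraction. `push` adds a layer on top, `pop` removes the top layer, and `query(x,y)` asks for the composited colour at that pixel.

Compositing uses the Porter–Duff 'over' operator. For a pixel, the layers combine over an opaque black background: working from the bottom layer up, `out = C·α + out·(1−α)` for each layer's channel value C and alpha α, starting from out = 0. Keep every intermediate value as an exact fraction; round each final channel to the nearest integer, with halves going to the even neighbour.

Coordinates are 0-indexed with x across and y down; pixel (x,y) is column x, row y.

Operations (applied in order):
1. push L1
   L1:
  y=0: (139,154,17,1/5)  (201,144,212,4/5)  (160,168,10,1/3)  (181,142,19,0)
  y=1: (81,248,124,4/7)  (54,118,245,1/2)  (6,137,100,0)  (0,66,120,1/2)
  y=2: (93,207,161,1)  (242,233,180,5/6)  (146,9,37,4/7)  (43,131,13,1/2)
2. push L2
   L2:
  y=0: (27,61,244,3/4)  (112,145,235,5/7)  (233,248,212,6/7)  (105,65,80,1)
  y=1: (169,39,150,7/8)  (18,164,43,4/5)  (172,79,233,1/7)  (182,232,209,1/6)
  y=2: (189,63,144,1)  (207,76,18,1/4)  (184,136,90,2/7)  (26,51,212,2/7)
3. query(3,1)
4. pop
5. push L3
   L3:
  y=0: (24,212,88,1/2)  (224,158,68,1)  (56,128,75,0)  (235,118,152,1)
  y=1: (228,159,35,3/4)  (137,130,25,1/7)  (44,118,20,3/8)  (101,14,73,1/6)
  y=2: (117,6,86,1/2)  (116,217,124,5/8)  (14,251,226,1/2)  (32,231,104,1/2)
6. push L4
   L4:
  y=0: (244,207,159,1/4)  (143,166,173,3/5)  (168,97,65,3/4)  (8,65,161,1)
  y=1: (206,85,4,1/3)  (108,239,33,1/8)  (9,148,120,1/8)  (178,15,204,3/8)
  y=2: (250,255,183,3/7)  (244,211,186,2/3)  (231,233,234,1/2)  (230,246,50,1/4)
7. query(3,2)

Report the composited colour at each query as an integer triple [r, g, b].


at x=3,y=1 over L1,L2:
L1 α=1/2: [0, 33, 60]
L2 α=1/6: [91/3, 397/6, 509/6]
= [30, 66, 85]

(3,2) stack=L1,L3,L4; from [0,0,0]:
L1 α=1/2: [43/2, 131/2, 13/2]
L3 α=1/2: [107/4, 593/4, 221/4]
L4 α=1/4: [1241/16, 2763/16, 863/16]
→ [78, 173, 54]


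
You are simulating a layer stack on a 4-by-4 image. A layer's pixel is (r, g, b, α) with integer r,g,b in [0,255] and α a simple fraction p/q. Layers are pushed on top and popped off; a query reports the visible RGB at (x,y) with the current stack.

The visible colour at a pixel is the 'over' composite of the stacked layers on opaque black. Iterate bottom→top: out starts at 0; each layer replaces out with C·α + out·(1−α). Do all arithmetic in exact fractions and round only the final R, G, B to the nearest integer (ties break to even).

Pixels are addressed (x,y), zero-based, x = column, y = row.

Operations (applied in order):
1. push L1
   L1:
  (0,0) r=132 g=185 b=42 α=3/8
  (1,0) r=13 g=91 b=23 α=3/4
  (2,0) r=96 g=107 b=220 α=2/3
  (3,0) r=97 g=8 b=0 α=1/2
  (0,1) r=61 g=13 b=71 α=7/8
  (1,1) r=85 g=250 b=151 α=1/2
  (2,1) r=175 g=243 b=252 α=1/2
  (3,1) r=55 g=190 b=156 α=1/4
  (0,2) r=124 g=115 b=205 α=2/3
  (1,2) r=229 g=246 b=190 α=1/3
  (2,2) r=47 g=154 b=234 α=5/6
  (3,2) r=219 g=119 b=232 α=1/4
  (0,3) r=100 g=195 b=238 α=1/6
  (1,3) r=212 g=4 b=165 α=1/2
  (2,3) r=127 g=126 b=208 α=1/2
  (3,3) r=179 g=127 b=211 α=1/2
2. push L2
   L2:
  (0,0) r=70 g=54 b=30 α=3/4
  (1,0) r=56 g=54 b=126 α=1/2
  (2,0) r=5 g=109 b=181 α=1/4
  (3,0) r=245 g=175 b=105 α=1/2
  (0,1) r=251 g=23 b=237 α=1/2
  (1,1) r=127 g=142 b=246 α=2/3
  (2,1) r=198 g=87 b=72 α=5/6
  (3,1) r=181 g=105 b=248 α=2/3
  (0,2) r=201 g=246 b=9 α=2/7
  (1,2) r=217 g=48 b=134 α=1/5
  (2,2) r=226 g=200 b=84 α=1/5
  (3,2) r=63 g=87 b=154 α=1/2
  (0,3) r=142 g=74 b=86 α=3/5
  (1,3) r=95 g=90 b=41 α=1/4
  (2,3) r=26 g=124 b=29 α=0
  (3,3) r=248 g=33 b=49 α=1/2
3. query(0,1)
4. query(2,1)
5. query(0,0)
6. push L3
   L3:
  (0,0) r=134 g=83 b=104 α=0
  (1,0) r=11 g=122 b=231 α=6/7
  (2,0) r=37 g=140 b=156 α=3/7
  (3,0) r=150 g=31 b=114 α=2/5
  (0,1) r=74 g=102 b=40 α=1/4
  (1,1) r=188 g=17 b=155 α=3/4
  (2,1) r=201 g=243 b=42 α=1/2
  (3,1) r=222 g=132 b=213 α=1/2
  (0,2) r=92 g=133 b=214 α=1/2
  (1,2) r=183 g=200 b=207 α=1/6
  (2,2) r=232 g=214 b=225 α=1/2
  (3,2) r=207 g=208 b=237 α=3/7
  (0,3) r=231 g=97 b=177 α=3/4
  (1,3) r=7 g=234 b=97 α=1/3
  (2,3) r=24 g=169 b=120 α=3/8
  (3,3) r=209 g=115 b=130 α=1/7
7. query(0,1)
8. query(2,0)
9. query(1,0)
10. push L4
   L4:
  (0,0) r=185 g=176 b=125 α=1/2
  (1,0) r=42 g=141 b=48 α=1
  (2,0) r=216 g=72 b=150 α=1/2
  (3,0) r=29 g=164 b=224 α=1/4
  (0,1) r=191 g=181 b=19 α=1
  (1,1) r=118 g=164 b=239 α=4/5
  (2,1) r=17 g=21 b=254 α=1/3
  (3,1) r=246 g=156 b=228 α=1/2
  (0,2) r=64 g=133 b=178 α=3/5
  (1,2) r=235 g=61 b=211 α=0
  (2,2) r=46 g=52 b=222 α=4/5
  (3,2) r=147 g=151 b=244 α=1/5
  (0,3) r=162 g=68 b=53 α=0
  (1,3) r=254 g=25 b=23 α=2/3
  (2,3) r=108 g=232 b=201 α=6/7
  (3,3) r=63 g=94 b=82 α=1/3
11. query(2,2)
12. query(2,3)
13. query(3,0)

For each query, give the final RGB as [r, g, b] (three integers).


at x=0,y=1 over L1,L2:
after L1 α=7/8: [427/8, 91/8, 497/8]
after L2 α=1/2: [2435/16, 275/16, 2393/16]
= [152, 17, 150]

(2,1) stack=L1,L2; from [0,0,0]:
after L1 α=1/2: [175/2, 243/2, 126]
after L2 α=5/6: [2155/12, 371/4, 81]
rounded: [180, 93, 81]

query (0,0) [L1,L2] — begin 0,0,0
+L1 (α=3/8) → [99/2, 555/8, 63/4]
+L2 (α=3/4) → [519/8, 1851/32, 423/16]
→ [65, 58, 26]

(0,1) stack=L1,L2,L3; from [0,0,0]:
+L1 (α=7/8) → [427/8, 91/8, 497/8]
+L2 (α=1/2) → [2435/16, 275/16, 2393/16]
+L3 (α=1/4) → [8489/64, 2457/64, 7819/64]
rounded: [133, 38, 122]

query (2,0) [L1,L2,L3] — begin 0,0,0
L1 α=2/3: [64, 214/3, 440/3]
L2 α=1/4: [197/4, 323/4, 621/4]
L3 α=3/7: [44, 743/7, 1089/7]
→ [44, 106, 156]

at x=1,y=0 over L1,L2,L3:
after L1 α=3/4: [39/4, 273/4, 69/4]
after L2 α=1/2: [263/8, 489/8, 573/8]
after L3 α=6/7: [113/8, 6345/56, 11661/56]
rounded: [14, 113, 208]

query (2,2) [L1,L2,L3,L4] — begin 0,0,0
after L1 α=5/6: [235/6, 385/3, 195]
after L2 α=1/5: [1148/15, 428/3, 864/5]
after L3 α=1/2: [2314/15, 535/3, 1989/10]
after L4 α=4/5: [5074/75, 1159/15, 10869/50]
rounded: [68, 77, 217]

at x=2,y=3 over L1,L2,L3,L4:
+L1 (α=1/2) → [127/2, 63, 104]
+L2 (α=0) → [127/2, 63, 104]
+L3 (α=3/8) → [779/16, 411/4, 110]
+L4 (α=6/7) → [11147/112, 5979/28, 188]
rounded: [100, 214, 188]

(3,0) stack=L1,L2,L3,L4; from [0,0,0]:
+L1 (α=1/2) → [97/2, 4, 0]
+L2 (α=1/2) → [587/4, 179/2, 105/2]
+L3 (α=2/5) → [2961/20, 661/10, 771/10]
+L4 (α=1/4) → [9463/80, 3623/40, 4553/40]
→ [118, 91, 114]


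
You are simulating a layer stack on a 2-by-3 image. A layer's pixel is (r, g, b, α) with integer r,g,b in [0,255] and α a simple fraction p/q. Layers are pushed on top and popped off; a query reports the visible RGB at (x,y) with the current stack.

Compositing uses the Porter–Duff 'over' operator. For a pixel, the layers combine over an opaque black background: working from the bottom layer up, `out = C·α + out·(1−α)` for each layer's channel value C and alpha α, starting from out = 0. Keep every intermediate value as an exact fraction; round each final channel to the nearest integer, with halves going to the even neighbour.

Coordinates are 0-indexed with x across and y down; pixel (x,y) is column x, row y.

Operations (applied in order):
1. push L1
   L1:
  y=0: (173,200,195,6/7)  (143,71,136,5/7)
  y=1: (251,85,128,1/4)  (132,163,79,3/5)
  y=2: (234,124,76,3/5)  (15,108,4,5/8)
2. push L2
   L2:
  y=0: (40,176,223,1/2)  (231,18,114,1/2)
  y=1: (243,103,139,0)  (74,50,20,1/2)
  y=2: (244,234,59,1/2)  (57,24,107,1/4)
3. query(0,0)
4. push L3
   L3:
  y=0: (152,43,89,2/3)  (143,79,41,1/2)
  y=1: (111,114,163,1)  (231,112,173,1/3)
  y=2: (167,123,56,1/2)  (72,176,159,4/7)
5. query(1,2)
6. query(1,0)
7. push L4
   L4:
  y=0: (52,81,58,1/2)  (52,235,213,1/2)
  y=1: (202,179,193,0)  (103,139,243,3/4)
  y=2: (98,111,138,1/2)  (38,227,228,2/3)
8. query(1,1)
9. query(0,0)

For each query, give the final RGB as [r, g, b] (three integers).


query (0,0) [L1,L2] — begin 0,0,0
after L1 α=6/7: [1038/7, 1200/7, 1170/7]
after L2 α=1/2: [659/7, 1216/7, 2731/14]
= [94, 174, 195]

query (1,2) [L1,L2,L3] — begin 0,0,0
L1 α=5/8: [75/8, 135/2, 5/2]
L2 α=1/4: [681/32, 453/8, 229/8]
L3 α=4/7: [11259/224, 6991/56, 825/8]
= [50, 125, 103]

(1,0) stack=L1,L2,L3; from [0,0,0]:
L1 α=5/7: [715/7, 355/7, 680/7]
L2 α=1/2: [1166/7, 481/14, 739/7]
L3 α=1/2: [2167/14, 1587/28, 513/7]
rounded: [155, 57, 73]

at x=1,y=1 over L1,L2,L3,L4:
L1 α=3/5: [396/5, 489/5, 237/5]
L2 α=1/2: [383/5, 739/10, 337/10]
L3 α=1/3: [1921/15, 433/5, 1202/15]
L4 α=3/4: [1639/15, 1259/10, 12137/60]
rounded: [109, 126, 202]

at x=0,y=0 over L1,L2,L3,L4:
+L1 (α=6/7) → [1038/7, 1200/7, 1170/7]
+L2 (α=1/2) → [659/7, 1216/7, 2731/14]
+L3 (α=2/3) → [929/7, 606/7, 1741/14]
+L4 (α=1/2) → [1293/14, 1173/14, 2553/28]
→ [92, 84, 91]


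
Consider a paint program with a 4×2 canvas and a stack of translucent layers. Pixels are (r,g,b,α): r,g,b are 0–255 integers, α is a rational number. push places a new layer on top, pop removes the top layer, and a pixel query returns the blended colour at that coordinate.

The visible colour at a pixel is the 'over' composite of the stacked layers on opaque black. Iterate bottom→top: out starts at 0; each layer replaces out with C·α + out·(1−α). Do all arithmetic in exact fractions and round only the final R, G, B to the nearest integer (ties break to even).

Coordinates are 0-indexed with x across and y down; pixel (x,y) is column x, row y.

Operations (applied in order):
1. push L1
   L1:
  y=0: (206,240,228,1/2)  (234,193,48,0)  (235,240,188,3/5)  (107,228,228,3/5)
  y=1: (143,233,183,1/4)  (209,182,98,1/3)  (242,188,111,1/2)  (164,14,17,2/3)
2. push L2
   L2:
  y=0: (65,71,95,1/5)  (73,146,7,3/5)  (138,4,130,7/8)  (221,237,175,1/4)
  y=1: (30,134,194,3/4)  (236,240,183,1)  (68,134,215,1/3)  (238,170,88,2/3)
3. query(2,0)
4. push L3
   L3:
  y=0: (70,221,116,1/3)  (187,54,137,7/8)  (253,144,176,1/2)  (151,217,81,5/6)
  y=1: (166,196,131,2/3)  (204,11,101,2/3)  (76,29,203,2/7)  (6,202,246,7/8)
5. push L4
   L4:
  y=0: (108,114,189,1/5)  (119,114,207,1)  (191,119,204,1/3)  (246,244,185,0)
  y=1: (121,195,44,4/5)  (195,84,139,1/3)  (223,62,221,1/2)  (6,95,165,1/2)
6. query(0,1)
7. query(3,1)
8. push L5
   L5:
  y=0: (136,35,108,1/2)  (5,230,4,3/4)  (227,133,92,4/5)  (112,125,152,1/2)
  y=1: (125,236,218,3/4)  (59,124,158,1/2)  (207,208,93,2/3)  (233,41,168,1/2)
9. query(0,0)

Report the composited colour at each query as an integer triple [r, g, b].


at x=2,y=0 over L1,L2:
after L1 α=3/5: [141, 144, 564/5]
after L2 α=7/8: [1107/8, 43/2, 2557/20]
→ [138, 22, 128]

at x=0,y=1 over L1,L2,L3,L4:
+L1 (α=1/4) → [143/4, 233/4, 183/4]
+L2 (α=3/4) → [503/16, 1841/16, 2511/16]
+L3 (α=2/3) → [5815/48, 8113/48, 6703/48]
+L4 (α=4/5) → [29047/240, 45553/240, 15151/240]
= [121, 190, 63]

query (3,1) [L1,L2,L3,L4] — begin 0,0,0
+L1 (α=2/3) → [328/3, 28/3, 34/3]
+L2 (α=2/3) → [1756/9, 1048/9, 562/9]
+L3 (α=7/8) → [1067/36, 6887/36, 4015/18]
+L4 (α=1/2) → [1283/72, 10307/72, 6985/36]
= [18, 143, 194]

query (0,0) [L1,L2,L3,L4,L5] — begin 0,0,0
after L1 α=1/2: [103, 120, 114]
after L2 α=1/5: [477/5, 551/5, 551/5]
after L3 α=1/3: [1304/15, 2207/15, 1682/15]
after L4 α=1/5: [6836/75, 10538/75, 9563/75]
after L5 α=1/2: [8518/75, 13163/150, 17663/150]
→ [114, 88, 118]
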